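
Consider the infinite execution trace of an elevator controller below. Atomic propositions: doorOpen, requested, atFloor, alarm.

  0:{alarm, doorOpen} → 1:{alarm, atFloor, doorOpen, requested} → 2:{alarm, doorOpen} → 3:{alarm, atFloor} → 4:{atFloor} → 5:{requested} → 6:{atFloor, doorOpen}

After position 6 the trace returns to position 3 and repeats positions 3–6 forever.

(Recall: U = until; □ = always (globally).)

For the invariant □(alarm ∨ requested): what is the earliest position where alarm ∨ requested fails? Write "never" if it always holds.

4

Check alarm ∨ requested at each position in order: 0 ✓, 1 ✓, 2 ✓, 3 ✓.
At position 4 the labels are {atFloor}, so alarm ∨ requested is false there. This is the first violation.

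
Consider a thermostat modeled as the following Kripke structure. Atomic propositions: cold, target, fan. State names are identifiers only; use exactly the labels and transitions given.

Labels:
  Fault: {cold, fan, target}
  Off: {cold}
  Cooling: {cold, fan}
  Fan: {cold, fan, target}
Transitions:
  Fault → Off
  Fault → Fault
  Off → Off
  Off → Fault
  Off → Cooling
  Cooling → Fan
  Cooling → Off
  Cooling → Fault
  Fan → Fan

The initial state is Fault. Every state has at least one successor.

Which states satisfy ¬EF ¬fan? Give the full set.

{Fan}

States satisfying ¬fan: {Off}.
States satisfying EF ¬fan: {Fault, Off, Cooling}.
States satisfying ¬EF ¬fan: {Fan}.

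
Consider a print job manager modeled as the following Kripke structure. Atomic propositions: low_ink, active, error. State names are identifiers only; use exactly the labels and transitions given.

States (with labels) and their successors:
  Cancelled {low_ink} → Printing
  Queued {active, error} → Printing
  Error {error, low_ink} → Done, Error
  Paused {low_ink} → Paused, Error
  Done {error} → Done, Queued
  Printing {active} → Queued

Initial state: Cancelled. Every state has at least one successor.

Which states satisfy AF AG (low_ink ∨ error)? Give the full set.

States satisfying AG (low_ink ∨ error): ∅.
States satisfying AF AG (low_ink ∨ error): ∅.

none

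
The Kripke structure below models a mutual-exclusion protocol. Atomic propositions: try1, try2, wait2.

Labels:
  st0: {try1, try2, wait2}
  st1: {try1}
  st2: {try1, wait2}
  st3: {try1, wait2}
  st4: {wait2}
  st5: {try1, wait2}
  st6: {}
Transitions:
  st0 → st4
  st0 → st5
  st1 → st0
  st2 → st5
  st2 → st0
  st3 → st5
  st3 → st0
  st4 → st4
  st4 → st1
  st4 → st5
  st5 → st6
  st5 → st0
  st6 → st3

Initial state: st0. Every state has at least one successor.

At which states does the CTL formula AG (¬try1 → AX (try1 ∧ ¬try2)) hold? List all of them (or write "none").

none

States satisfying ¬try1 → AX (try1 ∧ ¬try2): {st0, st1, st2, st3, st5, st6}.
States satisfying AG (¬try1 → AX (try1 ∧ ¬try2)): ∅.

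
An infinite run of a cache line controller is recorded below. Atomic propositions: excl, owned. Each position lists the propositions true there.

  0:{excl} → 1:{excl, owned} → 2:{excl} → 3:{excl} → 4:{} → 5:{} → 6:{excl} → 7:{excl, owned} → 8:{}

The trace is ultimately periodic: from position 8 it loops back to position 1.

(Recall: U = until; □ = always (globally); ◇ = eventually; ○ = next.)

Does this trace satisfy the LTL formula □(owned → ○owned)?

owned → ○owned must hold at every position from 0 onward. It fails at position 1, so □(owned → ○owned) is false.
Positions where owned holds: 1, 7.
Check ○owned at each: 1→fails, 7→fails.

Does not hold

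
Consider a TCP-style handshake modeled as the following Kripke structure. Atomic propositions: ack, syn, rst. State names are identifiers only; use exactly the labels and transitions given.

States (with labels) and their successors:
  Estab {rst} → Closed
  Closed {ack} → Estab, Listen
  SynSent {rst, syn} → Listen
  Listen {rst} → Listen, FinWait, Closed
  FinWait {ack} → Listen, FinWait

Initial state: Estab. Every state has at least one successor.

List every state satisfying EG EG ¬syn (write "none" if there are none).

States satisfying EG ¬syn: {Estab, Closed, Listen, FinWait}.
States satisfying EG EG ¬syn: {Estab, Closed, Listen, FinWait}.

{Estab, Closed, Listen, FinWait}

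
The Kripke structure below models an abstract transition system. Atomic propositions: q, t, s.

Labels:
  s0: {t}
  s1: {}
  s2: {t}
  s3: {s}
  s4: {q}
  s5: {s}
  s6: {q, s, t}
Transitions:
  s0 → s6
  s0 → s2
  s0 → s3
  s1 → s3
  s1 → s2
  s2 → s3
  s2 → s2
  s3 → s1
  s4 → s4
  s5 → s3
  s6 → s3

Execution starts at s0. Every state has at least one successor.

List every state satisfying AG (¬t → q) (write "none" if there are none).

States satisfying ¬t → q: {s0, s2, s4, s6}.
States satisfying AG (¬t → q): {s4}.

{s4}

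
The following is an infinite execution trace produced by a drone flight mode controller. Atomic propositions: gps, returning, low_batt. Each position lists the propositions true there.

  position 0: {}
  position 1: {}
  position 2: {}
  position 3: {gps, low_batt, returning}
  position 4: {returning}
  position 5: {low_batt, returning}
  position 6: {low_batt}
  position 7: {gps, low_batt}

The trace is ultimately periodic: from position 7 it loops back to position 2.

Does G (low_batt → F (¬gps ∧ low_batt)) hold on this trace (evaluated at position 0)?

low_batt → F (¬gps ∧ low_batt) holds at every position 0..7, and those are all positions ever visited, so G (low_batt → F (¬gps ∧ low_batt)) holds.
Positions where low_batt holds: 3, 5, 6, 7.
Check F (¬gps ∧ low_batt) at each: 3→ok, 5→ok, 6→ok, 7→ok.

Satisfied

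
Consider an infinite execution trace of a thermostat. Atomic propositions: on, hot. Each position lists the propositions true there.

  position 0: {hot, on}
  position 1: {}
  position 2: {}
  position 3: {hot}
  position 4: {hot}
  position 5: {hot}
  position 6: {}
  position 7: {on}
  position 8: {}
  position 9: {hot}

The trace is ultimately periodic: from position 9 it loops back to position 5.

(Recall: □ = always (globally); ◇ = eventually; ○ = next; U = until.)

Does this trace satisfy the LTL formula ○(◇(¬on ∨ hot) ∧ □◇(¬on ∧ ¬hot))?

Yes

The position after 0 is 1; ◇(¬on ∨ hot) ∧ □◇(¬on ∧ ¬hot) is true there.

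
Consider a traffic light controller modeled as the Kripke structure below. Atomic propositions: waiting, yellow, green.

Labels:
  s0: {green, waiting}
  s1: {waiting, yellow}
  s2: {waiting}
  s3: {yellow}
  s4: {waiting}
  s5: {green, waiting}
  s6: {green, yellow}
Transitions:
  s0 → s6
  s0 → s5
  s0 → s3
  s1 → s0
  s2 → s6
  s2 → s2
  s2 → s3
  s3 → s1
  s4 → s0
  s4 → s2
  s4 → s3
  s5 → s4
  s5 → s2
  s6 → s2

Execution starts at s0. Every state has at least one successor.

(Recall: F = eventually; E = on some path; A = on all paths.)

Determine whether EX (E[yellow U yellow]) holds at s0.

States satisfying E[yellow U yellow]: {s1, s3, s6}.
States satisfying EX (E[yellow U yellow]): {s0, s2, s3, s4}.
s0 ∈ Sat(EX (E[yellow U yellow])).

Yes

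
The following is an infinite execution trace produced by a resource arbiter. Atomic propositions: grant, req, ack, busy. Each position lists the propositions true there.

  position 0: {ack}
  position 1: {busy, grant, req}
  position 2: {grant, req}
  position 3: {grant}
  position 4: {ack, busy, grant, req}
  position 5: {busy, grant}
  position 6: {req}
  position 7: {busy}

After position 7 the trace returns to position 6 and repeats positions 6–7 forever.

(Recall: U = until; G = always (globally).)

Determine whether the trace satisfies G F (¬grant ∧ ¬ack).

F (¬grant ∧ ¬ack) holds at every position 0..7, and those are all positions ever visited, so G F (¬grant ∧ ¬ack) holds.

Satisfied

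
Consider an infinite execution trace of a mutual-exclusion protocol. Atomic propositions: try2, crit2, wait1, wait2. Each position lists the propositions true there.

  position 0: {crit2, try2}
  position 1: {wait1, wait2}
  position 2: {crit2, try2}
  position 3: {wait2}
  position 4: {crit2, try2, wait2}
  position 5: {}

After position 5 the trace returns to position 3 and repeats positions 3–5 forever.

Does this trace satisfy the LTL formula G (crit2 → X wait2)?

crit2 → X wait2 must hold at every position from 0 onward. It fails at position 4, so G (crit2 → X wait2) is false.
Positions where crit2 holds: 0, 2, 4.
Check X wait2 at each: 0→ok, 2→ok, 4→fails.

Does not hold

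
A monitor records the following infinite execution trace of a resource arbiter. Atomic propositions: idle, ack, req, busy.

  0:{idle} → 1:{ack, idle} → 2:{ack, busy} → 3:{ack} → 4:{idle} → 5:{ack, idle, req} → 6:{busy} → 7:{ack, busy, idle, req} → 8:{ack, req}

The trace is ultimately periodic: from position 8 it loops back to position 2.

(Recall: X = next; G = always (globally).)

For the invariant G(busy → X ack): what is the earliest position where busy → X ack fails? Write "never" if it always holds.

never

busy → X ack holds at every position 0..8, and those are all the positions the trace ever visits, so the invariant G(busy → X ack) is never violated.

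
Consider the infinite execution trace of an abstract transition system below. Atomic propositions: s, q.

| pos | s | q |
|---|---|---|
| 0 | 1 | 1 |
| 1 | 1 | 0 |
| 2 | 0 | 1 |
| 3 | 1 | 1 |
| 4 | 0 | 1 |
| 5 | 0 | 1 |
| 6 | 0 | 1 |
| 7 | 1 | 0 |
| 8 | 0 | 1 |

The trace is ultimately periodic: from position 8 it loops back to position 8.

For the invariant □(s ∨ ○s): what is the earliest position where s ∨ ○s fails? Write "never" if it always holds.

4

Check s ∨ ○s at each position in order: 0 ✓, 1 ✓, 2 ✓, 3 ✓.
At position 4 the labels are {q} and the next position 5 has {q}, so s ∨ ○s is false there. This is the first violation.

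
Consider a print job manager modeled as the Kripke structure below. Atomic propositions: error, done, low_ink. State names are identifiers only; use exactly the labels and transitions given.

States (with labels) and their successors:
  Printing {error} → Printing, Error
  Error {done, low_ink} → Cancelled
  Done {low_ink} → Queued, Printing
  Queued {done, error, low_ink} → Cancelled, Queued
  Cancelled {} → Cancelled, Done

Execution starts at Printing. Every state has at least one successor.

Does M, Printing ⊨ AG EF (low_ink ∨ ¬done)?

Holds

States satisfying EF (low_ink ∨ ¬done): {Printing, Error, Done, Queued, Cancelled}.
States satisfying AG EF (low_ink ∨ ¬done): {Printing, Error, Done, Queued, Cancelled}.
Every state reachable from Printing satisfies EF (low_ink ∨ ¬done).
Printing ∈ Sat(AG EF (low_ink ∨ ¬done)).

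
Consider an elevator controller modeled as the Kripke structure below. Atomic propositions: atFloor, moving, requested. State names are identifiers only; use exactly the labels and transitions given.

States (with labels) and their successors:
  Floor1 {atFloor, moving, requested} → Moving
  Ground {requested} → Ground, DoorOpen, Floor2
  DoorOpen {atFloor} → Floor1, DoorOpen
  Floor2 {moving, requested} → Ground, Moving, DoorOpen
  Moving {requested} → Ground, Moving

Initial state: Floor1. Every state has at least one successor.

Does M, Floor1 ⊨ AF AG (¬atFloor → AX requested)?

Violated

States satisfying AG (¬atFloor → AX requested): ∅.
States satisfying AF AG (¬atFloor → AX requested): ∅.
There is a path from Floor1 along which AG (¬atFloor → AX requested) never holds.
Floor1 ∉ Sat(AF AG (¬atFloor → AX requested)).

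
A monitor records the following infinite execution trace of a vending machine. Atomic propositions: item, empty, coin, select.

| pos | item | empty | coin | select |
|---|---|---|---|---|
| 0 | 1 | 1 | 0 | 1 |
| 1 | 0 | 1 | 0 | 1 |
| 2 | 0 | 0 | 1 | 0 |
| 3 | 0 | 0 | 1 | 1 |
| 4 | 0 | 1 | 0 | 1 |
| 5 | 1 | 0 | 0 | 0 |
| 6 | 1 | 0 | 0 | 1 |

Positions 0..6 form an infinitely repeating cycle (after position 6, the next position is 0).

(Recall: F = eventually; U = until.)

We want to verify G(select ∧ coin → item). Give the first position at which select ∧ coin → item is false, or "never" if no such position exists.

3

Check select ∧ coin → item at each position in order: 0 ✓, 1 ✓, 2 ✓.
At position 3 the labels are {coin, select}, so select ∧ coin → item is false there. This is the first violation.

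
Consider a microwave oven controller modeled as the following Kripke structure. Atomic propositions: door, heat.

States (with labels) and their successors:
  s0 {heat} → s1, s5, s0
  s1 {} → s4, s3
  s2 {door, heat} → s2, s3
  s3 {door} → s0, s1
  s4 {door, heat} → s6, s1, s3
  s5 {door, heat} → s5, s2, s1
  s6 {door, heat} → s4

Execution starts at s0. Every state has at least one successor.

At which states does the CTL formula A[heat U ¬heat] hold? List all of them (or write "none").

{s1, s3}

States satisfying heat: {s0, s2, s4, s5, s6}.
States satisfying ¬heat: {s1, s3}.
States satisfying A[heat U ¬heat]: {s1, s3}.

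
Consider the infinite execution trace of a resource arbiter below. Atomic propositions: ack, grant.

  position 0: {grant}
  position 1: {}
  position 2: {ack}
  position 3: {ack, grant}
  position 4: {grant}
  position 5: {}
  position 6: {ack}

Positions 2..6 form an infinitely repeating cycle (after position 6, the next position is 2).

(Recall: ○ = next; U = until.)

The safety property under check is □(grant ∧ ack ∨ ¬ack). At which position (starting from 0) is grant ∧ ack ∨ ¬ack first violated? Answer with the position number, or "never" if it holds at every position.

2

Check grant ∧ ack ∨ ¬ack at each position in order: 0 ✓, 1 ✓.
At position 2 the labels are {ack}, so grant ∧ ack ∨ ¬ack is false there. This is the first violation.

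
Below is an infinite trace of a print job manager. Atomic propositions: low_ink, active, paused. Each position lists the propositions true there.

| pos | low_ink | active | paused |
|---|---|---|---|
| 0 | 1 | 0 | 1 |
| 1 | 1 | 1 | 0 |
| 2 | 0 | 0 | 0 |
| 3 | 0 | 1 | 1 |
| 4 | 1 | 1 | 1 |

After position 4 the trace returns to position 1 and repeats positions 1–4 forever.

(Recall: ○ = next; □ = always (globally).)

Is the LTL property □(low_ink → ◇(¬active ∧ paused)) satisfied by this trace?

low_ink → ◇(¬active ∧ paused) must hold at every position from 0 onward. It fails at position 1, so □(low_ink → ◇(¬active ∧ paused)) is false.
Positions where low_ink holds: 0, 1, 4.
Check ◇(¬active ∧ paused) at each: 0→ok, 1→fails, 4→fails.

Violated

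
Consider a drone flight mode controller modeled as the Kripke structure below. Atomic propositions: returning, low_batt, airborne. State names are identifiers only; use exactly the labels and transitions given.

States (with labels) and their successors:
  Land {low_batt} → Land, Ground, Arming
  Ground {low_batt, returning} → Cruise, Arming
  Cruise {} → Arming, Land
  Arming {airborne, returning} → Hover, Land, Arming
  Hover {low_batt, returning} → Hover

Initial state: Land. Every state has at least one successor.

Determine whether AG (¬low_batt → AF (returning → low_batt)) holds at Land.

Does not hold

States satisfying ¬low_batt → AF (returning → low_batt): {Land, Ground, Cruise, Hover}.
States satisfying AG (¬low_batt → AF (returning → low_batt)): {Hover}.
Arming is reachable from Land and violates ¬low_batt → AF (returning → low_batt), so AG fails at Land.
Land ∉ Sat(AG (¬low_batt → AF (returning → low_batt))).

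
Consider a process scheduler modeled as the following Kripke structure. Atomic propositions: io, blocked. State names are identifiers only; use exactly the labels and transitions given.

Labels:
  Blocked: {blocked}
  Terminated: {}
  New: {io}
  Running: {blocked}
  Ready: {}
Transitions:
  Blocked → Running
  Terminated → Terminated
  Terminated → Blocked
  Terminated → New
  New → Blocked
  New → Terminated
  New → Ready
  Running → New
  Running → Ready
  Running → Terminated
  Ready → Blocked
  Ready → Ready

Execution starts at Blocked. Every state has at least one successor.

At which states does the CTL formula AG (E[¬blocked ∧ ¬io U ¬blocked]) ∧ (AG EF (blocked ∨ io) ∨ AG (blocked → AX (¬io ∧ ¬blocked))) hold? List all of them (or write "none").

States satisfying E[¬blocked ∧ ¬io U ¬blocked]: {Terminated, New, Ready}.
States satisfying AG (E[¬blocked ∧ ¬io U ¬blocked]): ∅.
States satisfying EF (blocked ∨ io): {Blocked, Terminated, New, Running, Ready}.
States satisfying AG EF (blocked ∨ io): {Blocked, Terminated, New, Running, Ready}.
States satisfying blocked → AX (¬io ∧ ¬blocked): {Terminated, New, Ready}.
States satisfying AG (blocked → AX (¬io ∧ ¬blocked)): ∅.
States satisfying AG (E[¬blocked ∧ ¬io U ¬blocked]) ∧ (AG EF (blocked ∨ io) ∨ AG (blocked → AX (¬io ∧ ¬blocked))): ∅.

none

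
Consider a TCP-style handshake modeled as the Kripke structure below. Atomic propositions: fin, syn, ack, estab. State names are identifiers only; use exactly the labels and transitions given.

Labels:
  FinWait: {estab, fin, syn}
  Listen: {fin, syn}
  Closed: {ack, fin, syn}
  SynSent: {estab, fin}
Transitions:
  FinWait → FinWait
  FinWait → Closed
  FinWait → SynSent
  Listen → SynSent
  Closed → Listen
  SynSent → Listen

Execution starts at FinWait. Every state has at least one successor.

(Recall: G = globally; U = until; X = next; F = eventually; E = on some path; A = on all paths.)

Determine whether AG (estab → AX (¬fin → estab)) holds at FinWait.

States satisfying estab → AX (¬fin → estab): {FinWait, Listen, Closed, SynSent}.
States satisfying AG (estab → AX (¬fin → estab)): {FinWait, Listen, Closed, SynSent}.
Every state reachable from FinWait satisfies estab → AX (¬fin → estab).
FinWait ∈ Sat(AG (estab → AX (¬fin → estab))).

Holds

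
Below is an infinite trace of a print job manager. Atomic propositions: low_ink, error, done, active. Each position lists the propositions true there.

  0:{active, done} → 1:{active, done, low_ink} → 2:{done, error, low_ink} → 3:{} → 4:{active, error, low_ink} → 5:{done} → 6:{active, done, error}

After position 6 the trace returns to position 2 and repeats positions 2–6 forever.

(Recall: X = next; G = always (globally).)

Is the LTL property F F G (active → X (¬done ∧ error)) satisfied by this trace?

Violated

F G (active → X (¬done ∧ error)) is false at every position 0..6, so it never becomes true and F F G (active → X (¬done ∧ error)) fails.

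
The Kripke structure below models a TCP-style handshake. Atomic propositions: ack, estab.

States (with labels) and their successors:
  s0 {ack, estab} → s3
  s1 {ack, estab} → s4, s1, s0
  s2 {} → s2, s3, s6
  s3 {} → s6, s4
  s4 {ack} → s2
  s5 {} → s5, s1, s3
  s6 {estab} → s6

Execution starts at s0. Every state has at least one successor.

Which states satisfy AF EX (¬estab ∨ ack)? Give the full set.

States satisfying EX (¬estab ∨ ack): {s0, s1, s2, s3, s4, s5}.
States satisfying AF EX (¬estab ∨ ack): {s0, s1, s2, s3, s4, s5}.

{s0, s1, s2, s3, s4, s5}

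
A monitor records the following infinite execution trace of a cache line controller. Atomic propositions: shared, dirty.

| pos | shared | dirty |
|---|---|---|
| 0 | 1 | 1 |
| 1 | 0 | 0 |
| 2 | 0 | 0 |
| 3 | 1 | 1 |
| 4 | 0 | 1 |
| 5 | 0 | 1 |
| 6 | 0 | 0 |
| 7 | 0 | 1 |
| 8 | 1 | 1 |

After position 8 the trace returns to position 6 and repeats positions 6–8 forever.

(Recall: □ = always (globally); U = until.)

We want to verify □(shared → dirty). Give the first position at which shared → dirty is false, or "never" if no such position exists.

never

shared → dirty holds at every position 0..8, and those are all the positions the trace ever visits, so the invariant □(shared → dirty) is never violated.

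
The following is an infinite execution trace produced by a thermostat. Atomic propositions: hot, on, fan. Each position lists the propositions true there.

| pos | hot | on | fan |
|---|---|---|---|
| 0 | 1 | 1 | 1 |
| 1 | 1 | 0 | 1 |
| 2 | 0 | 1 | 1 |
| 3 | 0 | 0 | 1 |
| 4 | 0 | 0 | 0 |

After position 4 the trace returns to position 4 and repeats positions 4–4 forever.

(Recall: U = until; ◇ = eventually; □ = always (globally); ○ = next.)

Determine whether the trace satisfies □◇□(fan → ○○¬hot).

Satisfied

◇□(fan → ○○¬hot) holds at every position 0..4, and those are all positions ever visited, so □◇□(fan → ○○¬hot) holds.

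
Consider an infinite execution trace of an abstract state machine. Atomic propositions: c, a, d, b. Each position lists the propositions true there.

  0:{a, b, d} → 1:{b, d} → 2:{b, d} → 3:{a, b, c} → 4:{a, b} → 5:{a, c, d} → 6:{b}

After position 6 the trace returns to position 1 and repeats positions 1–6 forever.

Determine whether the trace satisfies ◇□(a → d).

No

□(a → d) is false at every position 0..6, so it never becomes true and ◇□(a → d) fails.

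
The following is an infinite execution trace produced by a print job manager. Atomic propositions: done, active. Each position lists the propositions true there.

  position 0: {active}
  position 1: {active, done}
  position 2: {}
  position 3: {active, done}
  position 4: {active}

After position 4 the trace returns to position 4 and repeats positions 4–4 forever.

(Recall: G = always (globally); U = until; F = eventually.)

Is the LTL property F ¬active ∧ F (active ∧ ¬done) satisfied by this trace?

¬active holds at position 2, which is reachable from 0, so F ¬active holds.
active ∧ ¬done holds at position 0, which is reachable from 0, so F (active ∧ ¬done) holds.
At position 0: F ¬active is true; F (active ∧ ¬done) is true; so F ¬active ∧ F (active ∧ ¬done) is true.

Holds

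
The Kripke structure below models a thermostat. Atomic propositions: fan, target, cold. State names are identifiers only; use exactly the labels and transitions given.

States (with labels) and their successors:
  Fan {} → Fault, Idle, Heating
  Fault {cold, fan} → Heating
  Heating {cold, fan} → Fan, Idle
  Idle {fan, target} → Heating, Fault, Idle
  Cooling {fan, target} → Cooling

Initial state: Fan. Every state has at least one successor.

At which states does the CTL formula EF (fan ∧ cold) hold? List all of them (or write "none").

States satisfying fan ∧ cold: {Fault, Heating}.
States satisfying EF (fan ∧ cold): {Fan, Fault, Heating, Idle}.

{Fan, Fault, Heating, Idle}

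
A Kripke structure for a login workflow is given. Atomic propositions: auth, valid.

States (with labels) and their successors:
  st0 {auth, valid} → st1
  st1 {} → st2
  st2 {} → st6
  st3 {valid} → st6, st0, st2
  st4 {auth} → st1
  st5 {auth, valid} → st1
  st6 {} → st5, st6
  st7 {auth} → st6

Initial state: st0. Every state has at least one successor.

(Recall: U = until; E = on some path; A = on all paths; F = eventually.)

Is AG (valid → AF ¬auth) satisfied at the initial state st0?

Yes

States satisfying valid → AF ¬auth: {st0, st1, st2, st3, st4, st5, st6, st7}.
States satisfying AG (valid → AF ¬auth): {st0, st1, st2, st3, st4, st5, st6, st7}.
Every state reachable from st0 satisfies valid → AF ¬auth.
st0 ∈ Sat(AG (valid → AF ¬auth)).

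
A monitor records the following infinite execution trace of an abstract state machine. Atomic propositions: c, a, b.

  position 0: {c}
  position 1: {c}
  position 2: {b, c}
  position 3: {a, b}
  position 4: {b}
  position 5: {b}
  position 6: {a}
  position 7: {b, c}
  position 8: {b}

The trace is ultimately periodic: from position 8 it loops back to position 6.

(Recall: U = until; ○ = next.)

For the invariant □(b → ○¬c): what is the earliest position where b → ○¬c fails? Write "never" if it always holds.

never

b → ○¬c holds at every position 0..8, and those are all the positions the trace ever visits, so the invariant □(b → ○¬c) is never violated.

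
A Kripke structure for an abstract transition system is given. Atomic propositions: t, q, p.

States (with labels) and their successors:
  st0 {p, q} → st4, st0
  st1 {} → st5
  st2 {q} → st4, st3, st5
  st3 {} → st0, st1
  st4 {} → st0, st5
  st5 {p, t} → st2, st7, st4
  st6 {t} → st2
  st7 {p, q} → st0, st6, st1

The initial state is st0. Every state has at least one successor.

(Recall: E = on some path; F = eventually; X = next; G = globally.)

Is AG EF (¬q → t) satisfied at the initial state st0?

States satisfying EF (¬q → t): {st0, st1, st2, st3, st4, st5, st6, st7}.
States satisfying AG EF (¬q → t): {st0, st1, st2, st3, st4, st5, st6, st7}.
Every state reachable from st0 satisfies EF (¬q → t).
st0 ∈ Sat(AG EF (¬q → t)).

Yes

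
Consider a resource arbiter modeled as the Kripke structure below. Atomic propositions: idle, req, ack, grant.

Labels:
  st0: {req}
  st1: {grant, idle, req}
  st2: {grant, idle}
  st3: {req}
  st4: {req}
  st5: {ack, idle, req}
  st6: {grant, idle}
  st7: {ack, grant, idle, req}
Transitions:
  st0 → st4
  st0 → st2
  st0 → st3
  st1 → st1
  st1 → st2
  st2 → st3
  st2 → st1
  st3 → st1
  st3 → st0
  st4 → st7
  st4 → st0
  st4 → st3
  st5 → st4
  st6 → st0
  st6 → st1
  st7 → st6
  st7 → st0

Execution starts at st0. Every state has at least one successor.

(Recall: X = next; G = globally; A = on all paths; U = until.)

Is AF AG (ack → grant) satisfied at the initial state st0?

States satisfying AG (ack → grant): {st0, st1, st2, st3, st4, st6, st7}.
States satisfying AF AG (ack → grant): {st0, st1, st2, st3, st4, st5, st6, st7}.
st0 ∈ Sat(AF AG (ack → grant)).

Yes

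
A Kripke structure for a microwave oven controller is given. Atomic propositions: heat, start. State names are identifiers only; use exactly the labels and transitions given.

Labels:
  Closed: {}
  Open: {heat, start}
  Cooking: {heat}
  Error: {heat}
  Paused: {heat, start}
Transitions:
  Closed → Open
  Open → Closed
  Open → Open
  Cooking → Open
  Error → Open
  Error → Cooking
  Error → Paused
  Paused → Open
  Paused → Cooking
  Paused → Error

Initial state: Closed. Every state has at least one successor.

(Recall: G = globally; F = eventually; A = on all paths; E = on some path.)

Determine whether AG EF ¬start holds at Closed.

States satisfying EF ¬start: {Closed, Open, Cooking, Error, Paused}.
States satisfying AG EF ¬start: {Closed, Open, Cooking, Error, Paused}.
Every state reachable from Closed satisfies EF ¬start.
Closed ∈ Sat(AG EF ¬start).

Holds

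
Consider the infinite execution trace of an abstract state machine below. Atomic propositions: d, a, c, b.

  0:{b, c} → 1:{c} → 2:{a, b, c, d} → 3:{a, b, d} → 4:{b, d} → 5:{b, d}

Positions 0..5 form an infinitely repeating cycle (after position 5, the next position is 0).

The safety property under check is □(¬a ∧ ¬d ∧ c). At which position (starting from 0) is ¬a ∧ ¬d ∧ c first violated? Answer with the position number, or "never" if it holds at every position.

Check ¬a ∧ ¬d ∧ c at each position in order: 0 ✓, 1 ✓.
At position 2 the labels are {a, b, c, d}, so ¬a ∧ ¬d ∧ c is false there. This is the first violation.

2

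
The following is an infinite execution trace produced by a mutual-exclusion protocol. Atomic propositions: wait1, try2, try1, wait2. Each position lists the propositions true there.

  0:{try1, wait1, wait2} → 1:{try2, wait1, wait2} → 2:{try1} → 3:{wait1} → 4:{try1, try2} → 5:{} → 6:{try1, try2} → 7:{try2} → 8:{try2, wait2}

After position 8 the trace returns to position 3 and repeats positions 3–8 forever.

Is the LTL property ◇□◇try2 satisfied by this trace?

□◇try2 holds at position 0, which is reachable from 0, so ◇□◇try2 holds.

Satisfied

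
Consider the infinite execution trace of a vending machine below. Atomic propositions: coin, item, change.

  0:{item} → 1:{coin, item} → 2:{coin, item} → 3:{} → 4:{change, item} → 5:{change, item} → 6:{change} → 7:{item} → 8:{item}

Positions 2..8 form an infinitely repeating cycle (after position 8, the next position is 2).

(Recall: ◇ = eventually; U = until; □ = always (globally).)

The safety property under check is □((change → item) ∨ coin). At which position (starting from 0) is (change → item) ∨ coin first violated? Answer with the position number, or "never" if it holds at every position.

6

Check (change → item) ∨ coin at each position in order: 0 ✓, 1 ✓, 2 ✓, 3 ✓, 4 ✓, 5 ✓.
At position 6 the labels are {change}, so (change → item) ∨ coin is false there. This is the first violation.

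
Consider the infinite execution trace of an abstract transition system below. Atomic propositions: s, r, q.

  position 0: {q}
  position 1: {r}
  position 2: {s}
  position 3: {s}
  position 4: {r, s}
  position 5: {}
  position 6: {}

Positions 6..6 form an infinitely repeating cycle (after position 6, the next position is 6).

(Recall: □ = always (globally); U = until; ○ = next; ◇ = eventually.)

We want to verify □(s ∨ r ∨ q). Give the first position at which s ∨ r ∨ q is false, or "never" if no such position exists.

Check s ∨ r ∨ q at each position in order: 0 ✓, 1 ✓, 2 ✓, 3 ✓, 4 ✓.
At position 5 the labels are {}, so s ∨ r ∨ q is false there. This is the first violation.

5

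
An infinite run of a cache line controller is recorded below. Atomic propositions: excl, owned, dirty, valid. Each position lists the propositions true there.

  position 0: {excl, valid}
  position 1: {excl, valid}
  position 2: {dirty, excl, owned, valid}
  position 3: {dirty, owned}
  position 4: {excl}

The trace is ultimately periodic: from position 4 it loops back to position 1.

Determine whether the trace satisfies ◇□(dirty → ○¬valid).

□(dirty → ○¬valid) holds at position 0, which is reachable from 0, so ◇□(dirty → ○¬valid) holds.

Yes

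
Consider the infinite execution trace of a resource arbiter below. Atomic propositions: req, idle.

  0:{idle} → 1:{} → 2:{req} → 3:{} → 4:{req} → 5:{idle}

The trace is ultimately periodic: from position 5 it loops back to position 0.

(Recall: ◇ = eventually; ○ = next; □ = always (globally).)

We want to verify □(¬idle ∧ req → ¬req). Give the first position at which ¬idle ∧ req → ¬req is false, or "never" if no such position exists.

Check ¬idle ∧ req → ¬req at each position in order: 0 ✓, 1 ✓.
At position 2 the labels are {req}, so ¬idle ∧ req → ¬req is false there. This is the first violation.

2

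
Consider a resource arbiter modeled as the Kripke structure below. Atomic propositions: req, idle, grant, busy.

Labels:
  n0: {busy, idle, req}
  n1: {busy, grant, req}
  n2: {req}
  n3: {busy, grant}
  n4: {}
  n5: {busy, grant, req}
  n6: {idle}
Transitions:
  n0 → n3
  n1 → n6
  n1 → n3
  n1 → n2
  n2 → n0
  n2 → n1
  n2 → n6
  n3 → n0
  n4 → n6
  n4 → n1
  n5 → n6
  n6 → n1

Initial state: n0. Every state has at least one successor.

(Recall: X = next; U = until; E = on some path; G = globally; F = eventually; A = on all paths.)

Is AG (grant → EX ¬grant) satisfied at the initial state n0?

Yes

States satisfying grant → EX ¬grant: {n0, n1, n2, n3, n4, n5, n6}.
States satisfying AG (grant → EX ¬grant): {n0, n1, n2, n3, n4, n5, n6}.
Every state reachable from n0 satisfies grant → EX ¬grant.
n0 ∈ Sat(AG (grant → EX ¬grant)).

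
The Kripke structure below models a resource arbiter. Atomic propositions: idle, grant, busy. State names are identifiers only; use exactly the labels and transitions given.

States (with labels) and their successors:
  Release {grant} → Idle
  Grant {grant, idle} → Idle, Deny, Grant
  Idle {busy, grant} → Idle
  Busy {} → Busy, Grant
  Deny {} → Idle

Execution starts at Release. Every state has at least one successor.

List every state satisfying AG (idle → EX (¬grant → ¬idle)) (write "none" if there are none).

{Release, Grant, Idle, Busy, Deny}

States satisfying idle → EX (¬grant → ¬idle): {Release, Grant, Idle, Busy, Deny}.
States satisfying AG (idle → EX (¬grant → ¬idle)): {Release, Grant, Idle, Busy, Deny}.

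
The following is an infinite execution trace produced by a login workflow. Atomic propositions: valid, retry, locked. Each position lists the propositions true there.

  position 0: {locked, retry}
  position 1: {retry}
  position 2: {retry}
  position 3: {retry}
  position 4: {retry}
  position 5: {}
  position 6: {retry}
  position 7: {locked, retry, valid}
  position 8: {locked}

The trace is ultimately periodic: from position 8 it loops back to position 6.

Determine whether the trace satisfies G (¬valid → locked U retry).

¬valid → locked U retry must hold at every position from 0 onward. It fails at position 5, so G (¬valid → locked U retry) is false.
Positions where ¬valid holds: 0, 1, 2, 3, 4, 5, 6, 8.
Check locked U retry at each: 0→ok, 1→ok, 2→ok, 3→ok, 4→ok, 5→fails, 6→ok, 8→ok.

Does not hold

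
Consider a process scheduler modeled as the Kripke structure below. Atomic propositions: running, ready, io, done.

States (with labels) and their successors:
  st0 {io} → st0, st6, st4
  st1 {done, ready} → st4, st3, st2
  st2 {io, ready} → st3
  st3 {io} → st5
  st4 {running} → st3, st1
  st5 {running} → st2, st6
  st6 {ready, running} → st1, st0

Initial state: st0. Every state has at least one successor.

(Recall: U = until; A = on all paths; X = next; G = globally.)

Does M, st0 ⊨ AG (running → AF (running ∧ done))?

Violated

States satisfying running → AF (running ∧ done): {st0, st1, st2, st3}.
States satisfying AG (running → AF (running ∧ done)): ∅.
st4 is reachable from st0 and violates running → AF (running ∧ done), so AG fails at st0.
st0 ∉ Sat(AG (running → AF (running ∧ done))).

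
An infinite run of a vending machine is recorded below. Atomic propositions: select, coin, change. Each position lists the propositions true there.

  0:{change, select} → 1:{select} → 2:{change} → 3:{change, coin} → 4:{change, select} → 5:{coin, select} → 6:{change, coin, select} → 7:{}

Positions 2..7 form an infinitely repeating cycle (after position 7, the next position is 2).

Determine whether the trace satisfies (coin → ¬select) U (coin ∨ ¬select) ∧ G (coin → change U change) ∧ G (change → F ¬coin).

Does not hold

change → F ¬coin holds at every position 0..7, and those are all positions ever visited, so G (change → F ¬coin) holds.
Positions where change holds: 0, 2, 3, 4, 6.
Check F ¬coin at each: 0→ok, 2→ok, 3→ok, 4→ok, 6→ok.
At position 0: (coin → ¬select) U (coin ∨ ¬select) ∧ G (coin → change U change) is false; G (change → F ¬coin) is true; so (coin → ¬select) U (coin ∨ ¬select) ∧ G (coin → change U change) ∧ G (change → F ¬coin) is false.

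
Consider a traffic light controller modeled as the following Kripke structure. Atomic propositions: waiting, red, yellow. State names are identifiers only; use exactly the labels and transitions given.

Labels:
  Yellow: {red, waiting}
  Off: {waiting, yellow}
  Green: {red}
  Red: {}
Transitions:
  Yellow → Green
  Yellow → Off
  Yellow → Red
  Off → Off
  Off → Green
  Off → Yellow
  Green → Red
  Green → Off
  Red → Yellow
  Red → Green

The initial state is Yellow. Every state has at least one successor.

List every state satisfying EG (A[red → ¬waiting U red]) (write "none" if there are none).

States satisfying A[red → ¬waiting U red]: {Yellow, Green, Red}.
States satisfying EG (A[red → ¬waiting U red]): {Yellow, Green, Red}.

{Yellow, Green, Red}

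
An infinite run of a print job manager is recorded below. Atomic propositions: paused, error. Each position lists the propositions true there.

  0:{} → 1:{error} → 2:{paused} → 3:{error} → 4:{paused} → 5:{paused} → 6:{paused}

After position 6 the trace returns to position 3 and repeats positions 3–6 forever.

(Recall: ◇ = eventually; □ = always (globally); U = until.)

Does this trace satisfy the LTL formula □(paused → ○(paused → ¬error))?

Satisfied

paused → ○(paused → ¬error) holds at every position 0..6, and those are all positions ever visited, so □(paused → ○(paused → ¬error)) holds.
Positions where paused holds: 2, 4, 5, 6.
Check ○(paused → ¬error) at each: 2→ok, 4→ok, 5→ok, 6→ok.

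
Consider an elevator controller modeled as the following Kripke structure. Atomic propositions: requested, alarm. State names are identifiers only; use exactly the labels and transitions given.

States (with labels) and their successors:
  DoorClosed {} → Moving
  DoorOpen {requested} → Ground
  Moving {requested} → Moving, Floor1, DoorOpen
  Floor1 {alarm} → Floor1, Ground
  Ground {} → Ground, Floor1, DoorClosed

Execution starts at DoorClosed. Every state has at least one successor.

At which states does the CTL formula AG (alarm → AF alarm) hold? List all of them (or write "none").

{DoorClosed, DoorOpen, Moving, Floor1, Ground}

States satisfying alarm → AF alarm: {DoorClosed, DoorOpen, Moving, Floor1, Ground}.
States satisfying AG (alarm → AF alarm): {DoorClosed, DoorOpen, Moving, Floor1, Ground}.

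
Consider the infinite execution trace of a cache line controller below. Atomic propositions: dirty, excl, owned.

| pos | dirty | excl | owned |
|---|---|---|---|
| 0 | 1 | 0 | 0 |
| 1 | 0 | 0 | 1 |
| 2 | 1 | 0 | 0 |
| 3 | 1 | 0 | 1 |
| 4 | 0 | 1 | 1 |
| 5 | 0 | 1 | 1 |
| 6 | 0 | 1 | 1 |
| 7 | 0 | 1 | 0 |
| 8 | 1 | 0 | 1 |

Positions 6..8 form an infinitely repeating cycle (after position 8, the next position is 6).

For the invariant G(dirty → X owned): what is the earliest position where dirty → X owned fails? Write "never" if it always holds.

never

dirty → X owned holds at every position 0..8, and those are all the positions the trace ever visits, so the invariant G(dirty → X owned) is never violated.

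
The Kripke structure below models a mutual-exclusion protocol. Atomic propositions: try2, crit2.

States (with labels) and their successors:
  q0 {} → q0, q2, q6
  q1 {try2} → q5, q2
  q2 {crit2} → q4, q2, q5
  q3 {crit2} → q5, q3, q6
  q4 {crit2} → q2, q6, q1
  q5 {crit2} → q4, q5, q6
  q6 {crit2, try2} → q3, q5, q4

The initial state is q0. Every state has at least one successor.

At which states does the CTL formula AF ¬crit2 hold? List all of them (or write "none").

States satisfying ¬crit2: {q0, q1}.
States satisfying AF ¬crit2: {q0, q1}.

{q0, q1}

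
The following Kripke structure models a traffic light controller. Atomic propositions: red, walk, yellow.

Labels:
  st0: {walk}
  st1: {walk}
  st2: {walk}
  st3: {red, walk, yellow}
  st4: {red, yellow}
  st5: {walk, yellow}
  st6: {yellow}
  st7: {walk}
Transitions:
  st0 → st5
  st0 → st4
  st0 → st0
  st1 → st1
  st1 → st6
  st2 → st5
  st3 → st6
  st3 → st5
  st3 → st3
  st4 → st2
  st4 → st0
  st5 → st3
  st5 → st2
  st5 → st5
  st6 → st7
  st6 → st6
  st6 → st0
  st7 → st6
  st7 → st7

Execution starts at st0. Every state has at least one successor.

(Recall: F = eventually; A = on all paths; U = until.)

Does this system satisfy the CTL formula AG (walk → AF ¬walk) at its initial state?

Does not hold

States satisfying walk → AF ¬walk: {st4, st6}.
States satisfying AG (walk → AF ¬walk): ∅.
st0 is reachable from st0 and violates walk → AF ¬walk, so AG fails at st0.
st0 ∉ Sat(AG (walk → AF ¬walk)).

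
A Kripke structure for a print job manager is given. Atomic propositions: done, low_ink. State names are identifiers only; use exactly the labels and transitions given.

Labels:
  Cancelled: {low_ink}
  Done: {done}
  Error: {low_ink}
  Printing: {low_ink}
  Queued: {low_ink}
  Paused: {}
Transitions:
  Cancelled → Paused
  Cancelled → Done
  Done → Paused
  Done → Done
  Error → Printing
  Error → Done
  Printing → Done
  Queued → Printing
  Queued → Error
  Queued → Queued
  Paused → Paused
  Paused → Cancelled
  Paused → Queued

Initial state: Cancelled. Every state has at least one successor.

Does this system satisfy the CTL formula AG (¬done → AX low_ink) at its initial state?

No

States satisfying ¬done → AX low_ink: {Done, Queued}.
States satisfying AG (¬done → AX low_ink): ∅.
Cancelled is reachable from Cancelled and violates ¬done → AX low_ink, so AG fails at Cancelled.
Cancelled ∉ Sat(AG (¬done → AX low_ink)).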